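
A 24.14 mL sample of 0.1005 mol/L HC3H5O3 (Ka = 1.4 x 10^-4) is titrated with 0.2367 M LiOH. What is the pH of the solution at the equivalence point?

8.35

n(HC3H5O3) = 0.1005 x 0.02414 = 0.002426 mol; V(LiOH) at equivalence = 0.002426/0.2367 = 0.01025 L.
At equivalence all the acid is converted to C3H5O3-; total volume = 0.02414 + 0.01025 = 0.03439 L, so [C3H5O3-] = 0.002426/0.03439 = 0.07055 M.
Kb = Kw/Ka = 1.0e-14 / 1.4 x 10^-4 = 7.14e-11.
[OH^-] = sqrt(Kb x [C3H5O3-]) = sqrt(7.14e-11 x 0.07055) = 2.24e-6 M.
pOH = 5.65, so pH = 14.00 - 5.65 = 8.35.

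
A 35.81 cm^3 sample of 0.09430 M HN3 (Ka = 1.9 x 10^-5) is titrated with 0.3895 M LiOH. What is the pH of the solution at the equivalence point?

8.80

n(HN3) = 0.09430 x 0.03581 = 0.003377 mol; V(LiOH) at equivalence = 0.003377/0.3895 = 0.008670 L.
At equivalence all the acid is converted to N3-; total volume = 0.03581 + 0.008670 = 0.04448 L, so [N3-] = 0.003377/0.04448 = 0.07592 M.
Kb = Kw/Ka = 1.0e-14 / 1.9 x 10^-5 = 5.26e-10.
[OH^-] = sqrt(Kb x [N3-]) = sqrt(5.26e-10 x 0.07592) = 6.32e-6 M.
pOH = 5.20, so pH = 14.00 - 5.20 = 8.80.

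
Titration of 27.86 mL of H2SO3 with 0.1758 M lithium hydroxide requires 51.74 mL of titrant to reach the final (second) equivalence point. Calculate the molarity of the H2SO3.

n(LiOH) = 0.1758 x 0.05174 = 0.009096 mol.
At the final (second) equivalence point, 2 mol OH^- react per mol H2SO3, so n(H2SO3) = 0.009096 / 2 = 0.004548 mol.
[H2SO3] = 0.004548 / 0.02786 L = 0.163 M.

0.163 M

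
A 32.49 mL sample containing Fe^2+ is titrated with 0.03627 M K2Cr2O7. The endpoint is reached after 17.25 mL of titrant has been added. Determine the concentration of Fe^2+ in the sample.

n(K2Cr2O7) = 0.03627 x 0.01725 = 0.0006257 mol.
From the balanced equation, 1 mol K2Cr2O7 reacts with 6 mol Fe^2+, so n(Fe^2+) = 0.0006257 x 6/1 = 0.003754 mol.
[Fe^2+] = 0.003754 / 0.03249 L = 0.116 M.

0.116 M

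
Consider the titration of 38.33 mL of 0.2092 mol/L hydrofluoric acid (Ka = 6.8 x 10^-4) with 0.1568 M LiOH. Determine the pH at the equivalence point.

8.06

n(HF) = 0.2092 x 0.03833 = 0.008019 mol; V(LiOH) at equivalence = 0.008019/0.1568 = 0.05114 L.
At equivalence all the acid is converted to F-; total volume = 0.03833 + 0.05114 = 0.08947 L, so [F-] = 0.008019/0.08947 = 0.08962 M.
Kb = Kw/Ka = 1.0e-14 / 6.8 x 10^-4 = 1.47e-11.
[OH^-] = sqrt(Kb x [F-]) = sqrt(1.47e-11 x 0.08962) = 1.15e-6 M.
pOH = 5.94, so pH = 14.00 - 5.94 = 8.06.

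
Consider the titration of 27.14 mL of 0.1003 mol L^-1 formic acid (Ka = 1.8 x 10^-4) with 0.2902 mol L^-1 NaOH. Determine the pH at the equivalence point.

n(HCOOH) = 0.1003 x 0.02714 = 0.002722 mol; V(NaOH) at equivalence = 0.002722/0.2902 = 0.009380 L.
At equivalence all the acid is converted to HCOO-; total volume = 0.02714 + 0.009380 = 0.03652 L, so [HCOO-] = 0.002722/0.03652 = 0.07454 M.
Kb = Kw/Ka = 1.0e-14 / 1.8 x 10^-4 = 5.56e-11.
[OH^-] = sqrt(Kb x [HCOO-]) = sqrt(5.56e-11 x 0.07454) = 2.03e-6 M.
pOH = 5.69, so pH = 14.00 - 5.69 = 8.31.

8.31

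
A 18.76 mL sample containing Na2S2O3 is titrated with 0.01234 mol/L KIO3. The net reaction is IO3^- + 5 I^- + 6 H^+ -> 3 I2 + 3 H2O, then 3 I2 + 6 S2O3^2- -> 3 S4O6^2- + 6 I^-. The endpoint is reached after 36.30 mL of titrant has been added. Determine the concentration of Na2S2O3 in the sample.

n(KIO3) = 0.01234 x 0.03630 = 0.0004479 mol.
From the balanced equation, 1 mol KIO3 reacts with 6 mol Na2S2O3, so n(Na2S2O3) = 0.0004479 x 6/1 = 0.002688 mol.
[Na2S2O3] = 0.002688 / 0.01876 L = 0.143 M.

0.143 M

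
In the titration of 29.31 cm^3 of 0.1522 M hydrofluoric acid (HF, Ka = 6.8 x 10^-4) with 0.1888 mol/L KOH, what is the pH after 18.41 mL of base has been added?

Initial n(HF) = 0.1522 x 0.02931 = 0.004461 mol.
n(KOH) added = 0.1888 x 0.01841 = 0.003476 mol, converting that many moles of HF to F-.
Remaining n(HF) = 0.0009852 mol; n(F-) = 0.003476 mol.
By Henderson-Hasselbalch, pH = pKa + log([A^-]/[HA]) = 3.17 + log(0.003476/0.0009852) = 3.17 + (+0.55) = 3.72.

3.72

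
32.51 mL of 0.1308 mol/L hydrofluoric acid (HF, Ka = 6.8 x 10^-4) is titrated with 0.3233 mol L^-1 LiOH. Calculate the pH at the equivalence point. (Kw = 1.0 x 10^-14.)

8.07

n(HF) = 0.1308 x 0.03251 = 0.004252 mol; V(LiOH) at equivalence = 0.004252/0.3233 = 0.01315 L.
At equivalence all the acid is converted to F-; total volume = 0.03251 + 0.01315 = 0.04566 L, so [F-] = 0.004252/0.04566 = 0.09312 M.
Kb = Kw/Ka = 1.0e-14 / 6.8 x 10^-4 = 1.47e-11.
[OH^-] = sqrt(Kb x [F-]) = sqrt(1.47e-11 x 0.09312) = 1.17e-6 M.
pOH = 5.93, so pH = 14.00 - 5.93 = 8.07.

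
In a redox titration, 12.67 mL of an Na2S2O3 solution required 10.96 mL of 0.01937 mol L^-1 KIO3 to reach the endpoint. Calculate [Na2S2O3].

n(KIO3) = 0.01937 x 0.01096 = 0.0002123 mol.
From the balanced equation, 1 mol KIO3 reacts with 6 mol Na2S2O3, so n(Na2S2O3) = 0.0002123 x 6/1 = 0.001274 mol.
[Na2S2O3] = 0.001274 / 0.01267 L = 0.101 M.

0.101 M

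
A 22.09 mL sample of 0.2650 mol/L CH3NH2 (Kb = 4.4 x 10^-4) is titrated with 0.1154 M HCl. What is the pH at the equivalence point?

5.87

n(CH3NH2) = 0.2650 x 0.02209 = 0.005854 mol; V(HCl) at equivalence = 0.005854/0.1154 = 0.05073 L.
At equivalence the base is fully converted to CH3NH3+; total volume = 0.07282 L, so [CH3NH3+] = 0.005854/0.07282 = 0.08039 M.
Ka(CH3NH3+) = Kw/Kb = 1.0e-14 / 4.4 x 10^-4 = 2.27e-11.
[H^+] = sqrt(Ka x [CH3NH3+]) = sqrt(2.27e-11 x 0.08039) = 1.35e-6 M.
pH = -log(1.35e-6) = 5.87.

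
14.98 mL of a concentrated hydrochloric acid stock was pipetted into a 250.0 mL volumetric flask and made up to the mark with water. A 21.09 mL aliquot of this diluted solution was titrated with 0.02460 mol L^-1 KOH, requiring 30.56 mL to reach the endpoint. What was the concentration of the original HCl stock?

0.595 M

n(KOH) = 0.02460 x 0.03056 = 0.0007518 mol.
n(HCl) in the aliquot = 0.0007518 mol.
[diluted HCl] = 0.0007518 / 0.02109 = 0.03565 M.
Dilution factor = 250.0/14.98 = 16.69, so [stock] = 0.03565 x 16.69 = 0.595 M.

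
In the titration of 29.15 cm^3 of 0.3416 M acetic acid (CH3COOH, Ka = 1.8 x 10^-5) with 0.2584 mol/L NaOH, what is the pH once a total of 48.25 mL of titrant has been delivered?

12.51

n(acid) = 0.3416 x 0.02915 = 0.009958 mol; n(NaOH) added = 0.2584 x 0.04825 = 0.01247 mol.
Base is in excess by 0.01247 - 0.009958 = 0.002510 mol in a total volume of 0.07740 L.
[OH^-] = 0.002510/0.07740 = 0.03243 M, so pOH = 1.49 and pH = 14.00 - 1.49 = 12.51.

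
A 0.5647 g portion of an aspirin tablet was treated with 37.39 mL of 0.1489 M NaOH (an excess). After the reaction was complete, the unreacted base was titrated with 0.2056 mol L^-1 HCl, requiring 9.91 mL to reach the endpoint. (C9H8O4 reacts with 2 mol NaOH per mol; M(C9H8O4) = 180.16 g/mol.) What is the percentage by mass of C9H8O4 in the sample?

56.3%

Total n(NaOH) added = 0.1489 x 0.03739 = 0.005567 mol.
n(HCl) used = 0.2056 x 0.009910 = 0.002037 mol, which equals the excess n(NaOH).
So n(NaOH) consumed by the sample = 0.005567 - 0.002037 = 0.003530 mol.
n(C9H8O4) = 0.003530 / 2 = 0.001765 mol.
mass C9H8O4 = 0.001765 x 180.16 = 0.3180 g, so %C9H8O4 = 0.3180/0.5647 x 100 = 56.3%.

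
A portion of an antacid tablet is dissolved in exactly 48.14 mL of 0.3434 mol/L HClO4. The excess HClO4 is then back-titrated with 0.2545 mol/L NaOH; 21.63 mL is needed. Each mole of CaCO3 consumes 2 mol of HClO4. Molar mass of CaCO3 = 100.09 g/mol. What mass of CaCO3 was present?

Total n(HClO4) added = 0.3434 x 0.04814 = 0.01653 mol.
n(NaOH) used = 0.2545 x 0.02163 = 0.005505 mol, which equals the excess n(HClO4).
So n(HClO4) consumed by the sample = 0.01653 - 0.005505 = 0.01103 mol.
n(CaCO3) = 0.01103 / 2 = 0.005513 mol.
mass = 0.005513 mol x 100.09 g/mol = 0.552 g.

0.552 g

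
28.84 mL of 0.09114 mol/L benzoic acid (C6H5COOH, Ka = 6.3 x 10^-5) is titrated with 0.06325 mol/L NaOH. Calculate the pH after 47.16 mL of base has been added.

n(acid) = 0.09114 x 0.02884 = 0.002628 mol; n(NaOH) added = 0.06325 x 0.04716 = 0.002983 mol.
Base is in excess by 0.002983 - 0.002628 = 0.0003544 mol in a total volume of 0.07600 L.
[OH^-] = 0.0003544/0.07600 = 0.004663 M, so pOH = 2.33 and pH = 14.00 - 2.33 = 11.67.

11.67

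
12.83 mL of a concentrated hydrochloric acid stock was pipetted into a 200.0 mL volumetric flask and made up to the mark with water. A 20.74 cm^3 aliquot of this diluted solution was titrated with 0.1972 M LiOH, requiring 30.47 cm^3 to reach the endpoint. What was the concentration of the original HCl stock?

4.52 M

n(LiOH) = 0.1972 x 0.03047 = 0.006009 mol.
n(HCl) in the aliquot = 0.006009 mol.
[diluted HCl] = 0.006009 / 0.02074 = 0.2897 M.
Dilution factor = 200.0/12.83 = 15.59, so [stock] = 0.2897 x 15.59 = 4.52 M.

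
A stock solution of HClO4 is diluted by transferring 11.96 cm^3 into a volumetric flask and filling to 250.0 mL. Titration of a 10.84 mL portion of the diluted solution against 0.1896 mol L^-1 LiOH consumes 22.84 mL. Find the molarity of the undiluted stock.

n(LiOH) = 0.1896 x 0.02284 = 0.004330 mol.
n(HClO4) in the aliquot = 0.004330 mol.
[diluted HClO4] = 0.004330 / 0.01084 = 0.3995 M.
Dilution factor = 250.0/11.96 = 20.90, so [stock] = 0.3995 x 20.90 = 8.35 M.

8.35 M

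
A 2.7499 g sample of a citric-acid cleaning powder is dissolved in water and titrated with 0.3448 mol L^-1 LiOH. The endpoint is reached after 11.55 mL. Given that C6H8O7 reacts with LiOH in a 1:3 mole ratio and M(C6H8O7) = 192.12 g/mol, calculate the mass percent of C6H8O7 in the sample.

n(LiOH) = 0.3448 x 0.01155 = 0.003982 mol.
n(C6H8O7) = 0.003982 / 3 = 0.001327 mol.
mass of C6H8O7 = 0.001327 x 192.12 = 0.2550 g.
% purity = 0.2550 / 2.7499 x 100 = 9.27%.

9.27%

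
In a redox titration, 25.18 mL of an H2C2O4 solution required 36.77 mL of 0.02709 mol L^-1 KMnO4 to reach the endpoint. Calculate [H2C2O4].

0.0989 M

n(KMnO4) = 0.02709 x 0.03677 = 0.0009961 mol.
From the balanced equation, 2 mol KMnO4 reacts with 5 mol H2C2O4, so n(H2C2O4) = 0.0009961 x 5/2 = 0.002490 mol.
[H2C2O4] = 0.002490 / 0.02518 L = 0.0989 M.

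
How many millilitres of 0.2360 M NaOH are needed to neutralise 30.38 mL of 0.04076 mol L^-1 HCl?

n(HCl) = 0.04076 mol/L x 0.03038 L = 0.001238 mol.
At equivalence n(NaOH) = n(HCl) = 0.001238 mol.
V(NaOH) = 0.001238 / 0.2360 = 0.005247 L = 5.25 mL.

5.25 mL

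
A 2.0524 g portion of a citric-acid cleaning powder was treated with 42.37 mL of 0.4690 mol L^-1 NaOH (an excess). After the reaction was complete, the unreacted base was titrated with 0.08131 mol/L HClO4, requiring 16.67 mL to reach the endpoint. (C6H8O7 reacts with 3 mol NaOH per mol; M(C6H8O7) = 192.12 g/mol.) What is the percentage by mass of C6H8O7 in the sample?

Total n(NaOH) added = 0.4690 x 0.04237 = 0.01987 mol.
n(HClO4) used = 0.08131 x 0.01667 = 0.001355 mol, which equals the excess n(NaOH).
So n(NaOH) consumed by the sample = 0.01987 - 0.001355 = 0.01852 mol.
n(C6H8O7) = 0.01852 / 3 = 0.006172 mol.
mass C6H8O7 = 0.006172 x 192.12 = 1.186 g, so %C6H8O7 = 1.186/2.0524 x 100 = 57.8%.

57.8%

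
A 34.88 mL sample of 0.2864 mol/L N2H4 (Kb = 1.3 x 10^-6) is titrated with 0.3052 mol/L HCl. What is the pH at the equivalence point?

n(N2H4) = 0.2864 x 0.03488 = 0.009990 mol; V(HCl) at equivalence = 0.009990/0.3052 = 0.03273 L.
At equivalence the base is fully converted to N2H5+; total volume = 0.06761 L, so [N2H5+] = 0.009990/0.06761 = 0.1478 M.
Ka(N2H5+) = Kw/Kb = 1.0e-14 / 1.3 x 10^-6 = 7.69e-9.
[H^+] = sqrt(Ka x [N2H5+]) = sqrt(7.69e-9 x 0.1478) = 3.37e-5 M.
pH = -log(3.37e-5) = 4.47.

4.47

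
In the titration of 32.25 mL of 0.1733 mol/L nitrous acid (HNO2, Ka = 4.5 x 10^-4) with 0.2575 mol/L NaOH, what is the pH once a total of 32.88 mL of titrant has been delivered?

12.65

n(acid) = 0.1733 x 0.03225 = 0.005589 mol; n(NaOH) added = 0.2575 x 0.03288 = 0.008467 mol.
Base is in excess by 0.008467 - 0.005589 = 0.002878 mol in a total volume of 0.06513 L.
[OH^-] = 0.002878/0.06513 = 0.04418 M, so pOH = 1.35 and pH = 14.00 - 1.35 = 12.65.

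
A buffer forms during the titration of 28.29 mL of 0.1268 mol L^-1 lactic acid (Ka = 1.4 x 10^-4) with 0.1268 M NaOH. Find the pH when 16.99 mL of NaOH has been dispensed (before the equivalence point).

Initial n(HC3H5O3) = 0.1268 x 0.02829 = 0.003587 mol.
n(NaOH) added = 0.1268 x 0.01699 = 0.002154 mol, converting that many moles of HC3H5O3 to C3H5O3-.
Remaining n(HC3H5O3) = 0.001433 mol; n(C3H5O3-) = 0.002154 mol.
By Henderson-Hasselbalch, pH = pKa + log([A^-]/[HA]) = 3.85 + log(0.002154/0.001433) = 3.85 + (+0.18) = 4.03.

4.03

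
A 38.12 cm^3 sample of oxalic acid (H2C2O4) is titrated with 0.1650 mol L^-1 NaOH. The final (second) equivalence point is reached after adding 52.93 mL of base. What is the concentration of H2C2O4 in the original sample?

n(NaOH) = 0.1650 x 0.05293 = 0.008733 mol.
At the final (second) equivalence point, 2 mol OH^- react per mol H2C2O4, so n(H2C2O4) = 0.008733 / 2 = 0.004367 mol.
[H2C2O4] = 0.004367 / 0.03812 L = 0.115 M.

0.115 M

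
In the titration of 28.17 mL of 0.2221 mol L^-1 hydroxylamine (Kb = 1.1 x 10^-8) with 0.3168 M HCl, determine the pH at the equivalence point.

n(NH2OH) = 0.2221 x 0.02817 = 0.006257 mol; V(HCl) at equivalence = 0.006257/0.3168 = 0.01975 L.
At equivalence the base is fully converted to NH3OH+; total volume = 0.04792 L, so [NH3OH+] = 0.006257/0.04792 = 0.1306 M.
Ka(NH3OH+) = Kw/Kb = 1.0e-14 / 1.1 x 10^-8 = 9.09e-7.
[H^+] = sqrt(Ka x [NH3OH+]) = sqrt(9.09e-7 x 0.1306) = 0.000345 M.
pH = -log(0.000345) = 3.46.

3.46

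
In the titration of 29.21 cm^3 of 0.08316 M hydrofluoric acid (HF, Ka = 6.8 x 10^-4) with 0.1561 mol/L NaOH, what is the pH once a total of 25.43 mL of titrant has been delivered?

n(acid) = 0.08316 x 0.02921 = 0.002429 mol; n(NaOH) added = 0.1561 x 0.02543 = 0.003970 mol.
Base is in excess by 0.003970 - 0.002429 = 0.001541 mol in a total volume of 0.05464 L.
[OH^-] = 0.001541/0.05464 = 0.02819 M, so pOH = 1.55 and pH = 14.00 - 1.55 = 12.45.

12.45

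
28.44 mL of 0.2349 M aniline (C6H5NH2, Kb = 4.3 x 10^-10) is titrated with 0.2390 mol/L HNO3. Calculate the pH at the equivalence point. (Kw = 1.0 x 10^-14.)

n(C6H5NH2) = 0.2349 x 0.02844 = 0.006681 mol; V(HNO3) at equivalence = 0.006681/0.2390 = 0.02795 L.
At equivalence the base is fully converted to C6H5NH3+; total volume = 0.05639 L, so [C6H5NH3+] = 0.006681/0.05639 = 0.1185 M.
Ka(C6H5NH3+) = Kw/Kb = 1.0e-14 / 4.3 x 10^-10 = 2.33e-5.
[H^+] = sqrt(Ka x [C6H5NH3+]) = sqrt(2.33e-5 x 0.1185) = 0.00166 M.
pH = -log(0.00166) = 2.78.

2.78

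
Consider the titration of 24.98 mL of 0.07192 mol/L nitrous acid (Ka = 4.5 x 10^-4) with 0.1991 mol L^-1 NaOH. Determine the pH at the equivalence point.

n(HNO2) = 0.07192 x 0.02498 = 0.001797 mol; V(NaOH) at equivalence = 0.001797/0.1991 = 0.009023 L.
At equivalence all the acid is converted to NO2-; total volume = 0.02498 + 0.009023 = 0.03400 L, so [NO2-] = 0.001797/0.03400 = 0.05283 M.
Kb = Kw/Ka = 1.0e-14 / 4.5 x 10^-4 = 2.22e-11.
[OH^-] = sqrt(Kb x [NO2-]) = sqrt(2.22e-11 x 0.05283) = 1.08e-6 M.
pOH = 5.97, so pH = 14.00 - 5.97 = 8.03.

8.03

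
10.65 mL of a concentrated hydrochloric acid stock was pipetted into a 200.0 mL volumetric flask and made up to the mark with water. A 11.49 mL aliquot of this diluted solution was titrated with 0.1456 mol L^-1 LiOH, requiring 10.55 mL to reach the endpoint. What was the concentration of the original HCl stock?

2.51 M

n(LiOH) = 0.1456 x 0.01055 = 0.001536 mol.
n(HCl) in the aliquot = 0.001536 mol.
[diluted HCl] = 0.001536 / 0.01149 = 0.1337 M.
Dilution factor = 200.0/10.65 = 18.78, so [stock] = 0.1337 x 18.78 = 2.51 M.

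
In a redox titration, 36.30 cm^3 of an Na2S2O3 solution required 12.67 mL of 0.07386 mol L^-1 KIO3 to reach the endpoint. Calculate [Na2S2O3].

0.155 M

n(KIO3) = 0.07386 x 0.01267 = 0.0009358 mol.
From the balanced equation, 1 mol KIO3 reacts with 6 mol Na2S2O3, so n(Na2S2O3) = 0.0009358 x 6/1 = 0.005615 mol.
[Na2S2O3] = 0.005615 / 0.03630 L = 0.155 M.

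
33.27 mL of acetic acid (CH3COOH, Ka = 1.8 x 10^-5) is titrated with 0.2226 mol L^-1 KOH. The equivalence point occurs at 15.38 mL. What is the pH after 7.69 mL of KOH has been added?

7.69 mL is exactly half the equivalence volume (15.38/2), i.e. the half-equivalence point.
There, n(HA) = n(A^-), so pH = pKa = -log(1.8 x 10^-5) = 4.74.

4.74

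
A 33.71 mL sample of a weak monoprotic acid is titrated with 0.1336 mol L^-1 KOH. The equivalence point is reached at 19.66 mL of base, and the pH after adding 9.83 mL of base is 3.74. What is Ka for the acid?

1.8 x 10^-4

9.83 mL is half of the equivalence volume, so this is the half-equivalence point where [HA] = [A^-].
At half-equivalence pH = pKa, so pKa = 3.74.
Ka = 10^(-3.74) = 1.8 x 10^-4.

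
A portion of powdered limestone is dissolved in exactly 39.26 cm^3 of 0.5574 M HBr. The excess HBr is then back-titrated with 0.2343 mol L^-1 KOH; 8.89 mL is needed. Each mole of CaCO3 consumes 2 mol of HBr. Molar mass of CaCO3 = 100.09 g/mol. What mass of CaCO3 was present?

0.991 g

Total n(HBr) added = 0.5574 x 0.03926 = 0.02188 mol.
n(KOH) used = 0.2343 x 0.008890 = 0.002083 mol, which equals the excess n(HBr).
So n(HBr) consumed by the sample = 0.02188 - 0.002083 = 0.01980 mol.
n(CaCO3) = 0.01980 / 2 = 0.009900 mol.
mass = 0.009900 mol x 100.09 g/mol = 0.991 g.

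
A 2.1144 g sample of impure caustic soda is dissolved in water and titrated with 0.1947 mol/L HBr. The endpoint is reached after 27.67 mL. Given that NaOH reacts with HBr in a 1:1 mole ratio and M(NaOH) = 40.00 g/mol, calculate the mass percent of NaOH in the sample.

10.2%

n(HBr) = 0.1947 x 0.02767 = 0.005387 mol.
n(NaOH) = 0.005387 / 1 = 0.005387 mol.
mass of NaOH = 0.005387 x 40.00 = 0.2155 g.
% purity = 0.2155 / 2.1144 x 100 = 10.2%.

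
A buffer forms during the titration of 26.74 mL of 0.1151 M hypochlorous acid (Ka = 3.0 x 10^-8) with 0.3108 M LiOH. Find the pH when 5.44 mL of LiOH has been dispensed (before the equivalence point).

Initial n(HClO) = 0.1151 x 0.02674 = 0.003078 mol.
n(LiOH) added = 0.3108 x 0.005440 = 0.001691 mol, converting that many moles of HClO to ClO-.
Remaining n(HClO) = 0.001387 mol; n(ClO-) = 0.001691 mol.
By Henderson-Hasselbalch, pH = pKa + log([A^-]/[HA]) = 7.52 + log(0.001691/0.001387) = 7.52 + (+0.09) = 7.61.

7.61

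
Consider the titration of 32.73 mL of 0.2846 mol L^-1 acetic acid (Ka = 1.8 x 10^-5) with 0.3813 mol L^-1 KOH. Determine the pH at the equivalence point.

8.98

n(CH3COOH) = 0.2846 x 0.03273 = 0.009315 mol; V(KOH) at equivalence = 0.009315/0.3813 = 0.02443 L.
At equivalence all the acid is converted to CH3COO-; total volume = 0.03273 + 0.02443 = 0.05716 L, so [CH3COO-] = 0.009315/0.05716 = 0.1630 M.
Kb = Kw/Ka = 1.0e-14 / 1.8 x 10^-5 = 5.56e-10.
[OH^-] = sqrt(Kb x [CH3COO-]) = sqrt(5.56e-10 x 0.1630) = 9.52e-6 M.
pOH = 5.02, so pH = 14.00 - 5.02 = 8.98.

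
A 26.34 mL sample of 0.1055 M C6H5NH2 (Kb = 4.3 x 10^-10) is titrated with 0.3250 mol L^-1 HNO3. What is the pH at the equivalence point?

2.87

n(C6H5NH2) = 0.1055 x 0.02634 = 0.002779 mol; V(HNO3) at equivalence = 0.002779/0.3250 = 0.008550 L.
At equivalence the base is fully converted to C6H5NH3+; total volume = 0.03489 L, so [C6H5NH3+] = 0.002779/0.03489 = 0.07965 M.
Ka(C6H5NH3+) = Kw/Kb = 1.0e-14 / 4.3 x 10^-10 = 2.33e-5.
[H^+] = sqrt(Ka x [C6H5NH3+]) = sqrt(2.33e-5 x 0.07965) = 0.00136 M.
pH = -log(0.00136) = 2.87.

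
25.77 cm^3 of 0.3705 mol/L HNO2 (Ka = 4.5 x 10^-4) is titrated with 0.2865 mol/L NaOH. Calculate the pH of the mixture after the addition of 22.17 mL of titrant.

3.65

Initial n(HNO2) = 0.3705 x 0.02577 = 0.009548 mol.
n(NaOH) added = 0.2865 x 0.02217 = 0.006352 mol, converting that many moles of HNO2 to NO2-.
Remaining n(HNO2) = 0.003196 mol; n(NO2-) = 0.006352 mol.
By Henderson-Hasselbalch, pH = pKa + log([A^-]/[HA]) = 3.35 + log(0.006352/0.003196) = 3.35 + (+0.30) = 3.65.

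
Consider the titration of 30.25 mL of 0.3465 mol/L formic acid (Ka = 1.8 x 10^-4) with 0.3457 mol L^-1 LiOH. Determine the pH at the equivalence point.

n(HCOOH) = 0.3465 x 0.03025 = 0.01048 mol; V(LiOH) at equivalence = 0.01048/0.3457 = 0.03032 L.
At equivalence all the acid is converted to HCOO-; total volume = 0.03025 + 0.03032 = 0.06057 L, so [HCOO-] = 0.01048/0.06057 = 0.1730 M.
Kb = Kw/Ka = 1.0e-14 / 1.8 x 10^-4 = 5.56e-11.
[OH^-] = sqrt(Kb x [HCOO-]) = sqrt(5.56e-11 x 0.1730) = 3.10e-6 M.
pOH = 5.51, so pH = 14.00 - 5.51 = 8.49.

8.49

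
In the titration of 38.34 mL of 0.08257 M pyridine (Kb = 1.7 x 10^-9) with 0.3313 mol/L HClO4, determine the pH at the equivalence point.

n(C5H5N) = 0.08257 x 0.03834 = 0.003166 mol; V(HClO4) at equivalence = 0.003166/0.3313 = 0.009555 L.
At equivalence the base is fully converted to C5H5NH+; total volume = 0.04790 L, so [C5H5NH+] = 0.003166/0.04790 = 0.06610 M.
Ka(C5H5NH+) = Kw/Kb = 1.0e-14 / 1.7 x 10^-9 = 5.88e-6.
[H^+] = sqrt(Ka x [C5H5NH+]) = sqrt(5.88e-6 x 0.06610) = 0.000624 M.
pH = -log(0.000624) = 3.21.

3.21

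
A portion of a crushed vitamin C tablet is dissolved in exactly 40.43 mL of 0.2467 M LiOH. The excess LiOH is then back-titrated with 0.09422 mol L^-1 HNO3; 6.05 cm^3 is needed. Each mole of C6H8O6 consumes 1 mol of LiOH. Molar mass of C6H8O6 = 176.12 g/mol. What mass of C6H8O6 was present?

Total n(LiOH) added = 0.2467 x 0.04043 = 0.009974 mol.
n(HNO3) used = 0.09422 x 0.006050 = 0.0005700 mol, which equals the excess n(LiOH).
So n(LiOH) consumed by the sample = 0.009974 - 0.0005700 = 0.009404 mol.
n(C6H8O6) = 0.009404 / 1 = 0.009404 mol.
mass = 0.009404 mol x 176.12 g/mol = 1.66 g.

1.66 g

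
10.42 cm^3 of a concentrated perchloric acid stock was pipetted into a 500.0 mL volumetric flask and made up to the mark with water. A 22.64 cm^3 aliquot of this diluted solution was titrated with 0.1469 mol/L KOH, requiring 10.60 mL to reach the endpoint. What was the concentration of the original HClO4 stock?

3.30 M

n(KOH) = 0.1469 x 0.01060 = 0.001557 mol.
n(HClO4) in the aliquot = 0.001557 mol.
[diluted HClO4] = 0.001557 / 0.02264 = 0.06878 M.
Dilution factor = 500.0/10.42 = 47.98, so [stock] = 0.06878 x 47.98 = 3.30 M.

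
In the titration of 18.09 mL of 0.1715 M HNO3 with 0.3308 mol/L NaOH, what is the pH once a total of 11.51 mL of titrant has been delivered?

12.38

n(acid) = 0.1715 x 0.01809 = 0.003102 mol; n(NaOH) added = 0.3308 x 0.01151 = 0.003808 mol.
Base is in excess by 0.003808 - 0.003102 = 0.0007051 mol in a total volume of 0.02960 L.
[OH^-] = 0.0007051/0.02960 = 0.02382 M, so pOH = 1.62 and pH = 14.00 - 1.62 = 12.38.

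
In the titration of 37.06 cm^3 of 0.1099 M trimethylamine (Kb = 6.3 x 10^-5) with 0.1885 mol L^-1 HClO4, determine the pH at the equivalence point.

5.48

n((CH3)3N) = 0.1099 x 0.03706 = 0.004073 mol; V(HClO4) at equivalence = 0.004073/0.1885 = 0.02161 L.
At equivalence the base is fully converted to (CH3)3NH+; total volume = 0.05867 L, so [(CH3)3NH+] = 0.004073/0.05867 = 0.06942 M.
Ka((CH3)3NH+) = Kw/Kb = 1.0e-14 / 6.3 x 10^-5 = 1.59e-10.
[H^+] = sqrt(Ka x [(CH3)3NH+]) = sqrt(1.59e-10 x 0.06942) = 3.32e-6 M.
pH = -log(3.32e-6) = 5.48.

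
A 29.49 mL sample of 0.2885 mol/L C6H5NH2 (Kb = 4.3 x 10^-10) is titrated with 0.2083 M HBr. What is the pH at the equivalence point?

n(C6H5NH2) = 0.2885 x 0.02949 = 0.008508 mol; V(HBr) at equivalence = 0.008508/0.2083 = 0.04084 L.
At equivalence the base is fully converted to C6H5NH3+; total volume = 0.07033 L, so [C6H5NH3+] = 0.008508/0.07033 = 0.1210 M.
Ka(C6H5NH3+) = Kw/Kb = 1.0e-14 / 4.3 x 10^-10 = 2.33e-5.
[H^+] = sqrt(Ka x [C6H5NH3+]) = sqrt(2.33e-5 x 0.1210) = 0.00168 M.
pH = -log(0.00168) = 2.78.

2.78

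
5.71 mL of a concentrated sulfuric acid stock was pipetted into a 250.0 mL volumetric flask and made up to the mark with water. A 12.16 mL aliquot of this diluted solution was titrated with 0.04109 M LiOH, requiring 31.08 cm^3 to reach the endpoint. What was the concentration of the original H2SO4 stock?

2.30 M

n(LiOH) = 0.04109 x 0.03108 = 0.001277 mol.
n(H2SO4) in the aliquot = 0.001277 x 1/2 = 0.0006385 mol.
[diluted H2SO4] = 0.0006385 / 0.01216 = 0.05251 M.
Dilution factor = 250.0/5.710 = 43.78, so [stock] = 0.05251 x 43.78 = 2.30 M.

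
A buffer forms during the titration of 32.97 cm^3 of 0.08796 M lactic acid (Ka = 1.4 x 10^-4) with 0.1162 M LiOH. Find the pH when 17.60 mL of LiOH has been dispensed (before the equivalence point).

4.23

Initial n(HC3H5O3) = 0.08796 x 0.03297 = 0.002900 mol.
n(LiOH) added = 0.1162 x 0.01760 = 0.002045 mol, converting that many moles of HC3H5O3 to C3H5O3-.
Remaining n(HC3H5O3) = 0.0008549 mol; n(C3H5O3-) = 0.002045 mol.
By Henderson-Hasselbalch, pH = pKa + log([A^-]/[HA]) = 3.85 + log(0.002045/0.0008549) = 3.85 + (+0.38) = 4.23.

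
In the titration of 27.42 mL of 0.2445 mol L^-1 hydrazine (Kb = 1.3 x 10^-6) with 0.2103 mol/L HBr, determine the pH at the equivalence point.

n(N2H4) = 0.2445 x 0.02742 = 0.006704 mol; V(HBr) at equivalence = 0.006704/0.2103 = 0.03188 L.
At equivalence the base is fully converted to N2H5+; total volume = 0.05930 L, so [N2H5+] = 0.006704/0.05930 = 0.1131 M.
Ka(N2H5+) = Kw/Kb = 1.0e-14 / 1.3 x 10^-6 = 7.69e-9.
[H^+] = sqrt(Ka x [N2H5+]) = sqrt(7.69e-9 x 0.1131) = 2.95e-5 M.
pH = -log(2.95e-5) = 4.53.

4.53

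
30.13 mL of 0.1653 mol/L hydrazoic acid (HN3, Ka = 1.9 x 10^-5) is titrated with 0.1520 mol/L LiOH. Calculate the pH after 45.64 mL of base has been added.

12.41

n(acid) = 0.1653 x 0.03013 = 0.004980 mol; n(LiOH) added = 0.1520 x 0.04564 = 0.006937 mol.
Base is in excess by 0.006937 - 0.004980 = 0.001957 mol in a total volume of 0.07577 L.
[OH^-] = 0.001957/0.07577 = 0.02583 M, so pOH = 1.59 and pH = 14.00 - 1.59 = 12.41.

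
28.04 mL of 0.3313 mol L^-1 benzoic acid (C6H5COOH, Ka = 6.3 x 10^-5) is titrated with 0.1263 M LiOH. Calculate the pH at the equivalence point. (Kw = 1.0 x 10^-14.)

n(C6H5COOH) = 0.3313 x 0.02804 = 0.009290 mol; V(LiOH) at equivalence = 0.009290/0.1263 = 0.07355 L.
At equivalence all the acid is converted to C6H5COO-; total volume = 0.02804 + 0.07355 = 0.1016 L, so [C6H5COO-] = 0.009290/0.1016 = 0.09144 M.
Kb = Kw/Ka = 1.0e-14 / 6.3 x 10^-5 = 1.59e-10.
[OH^-] = sqrt(Kb x [C6H5COO-]) = sqrt(1.59e-10 x 0.09144) = 3.81e-6 M.
pOH = 5.42, so pH = 14.00 - 5.42 = 8.58.

8.58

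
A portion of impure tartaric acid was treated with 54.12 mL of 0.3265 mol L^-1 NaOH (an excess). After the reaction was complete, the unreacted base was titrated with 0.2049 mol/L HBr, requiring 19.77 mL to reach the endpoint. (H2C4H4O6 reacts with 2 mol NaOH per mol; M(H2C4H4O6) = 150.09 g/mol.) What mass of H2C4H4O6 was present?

1.02 g

Total n(NaOH) added = 0.3265 x 0.05412 = 0.01767 mol.
n(HBr) used = 0.2049 x 0.01977 = 0.004051 mol, which equals the excess n(NaOH).
So n(NaOH) consumed by the sample = 0.01767 - 0.004051 = 0.01362 mol.
n(H2C4H4O6) = 0.01362 / 2 = 0.006810 mol.
mass = 0.006810 mol x 150.09 g/mol = 1.02 g.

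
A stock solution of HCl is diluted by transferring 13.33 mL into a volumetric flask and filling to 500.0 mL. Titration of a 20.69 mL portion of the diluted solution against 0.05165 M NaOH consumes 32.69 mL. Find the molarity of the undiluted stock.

3.06 M

n(NaOH) = 0.05165 x 0.03269 = 0.001688 mol.
n(HCl) in the aliquot = 0.001688 mol.
[diluted HCl] = 0.001688 / 0.02069 = 0.08161 M.
Dilution factor = 500.0/13.33 = 37.51, so [stock] = 0.08161 x 37.51 = 3.06 M.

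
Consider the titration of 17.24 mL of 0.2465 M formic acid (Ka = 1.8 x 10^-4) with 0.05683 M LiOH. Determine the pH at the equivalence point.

n(HCOOH) = 0.2465 x 0.01724 = 0.004250 mol; V(LiOH) at equivalence = 0.004250/0.05683 = 0.07478 L.
At equivalence all the acid is converted to HCOO-; total volume = 0.01724 + 0.07478 = 0.09202 L, so [HCOO-] = 0.004250/0.09202 = 0.04618 M.
Kb = Kw/Ka = 1.0e-14 / 1.8 x 10^-4 = 5.56e-11.
[OH^-] = sqrt(Kb x [HCOO-]) = sqrt(5.56e-11 x 0.04618) = 1.60e-6 M.
pOH = 5.80, so pH = 14.00 - 5.80 = 8.20.

8.20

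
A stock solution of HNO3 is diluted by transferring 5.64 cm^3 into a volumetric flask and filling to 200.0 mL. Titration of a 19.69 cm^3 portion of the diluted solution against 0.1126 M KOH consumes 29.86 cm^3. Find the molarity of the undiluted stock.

6.06 M

n(KOH) = 0.1126 x 0.02986 = 0.003362 mol.
n(HNO3) in the aliquot = 0.003362 mol.
[diluted HNO3] = 0.003362 / 0.01969 = 0.1708 M.
Dilution factor = 200.0/5.640 = 35.46, so [stock] = 0.1708 x 35.46 = 6.06 M.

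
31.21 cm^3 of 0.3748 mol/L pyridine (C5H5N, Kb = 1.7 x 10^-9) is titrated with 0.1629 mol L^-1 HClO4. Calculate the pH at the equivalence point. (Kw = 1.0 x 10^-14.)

n(C5H5N) = 0.3748 x 0.03121 = 0.01170 mol; V(HClO4) at equivalence = 0.01170/0.1629 = 0.07181 L.
At equivalence the base is fully converted to C5H5NH+; total volume = 0.1030 L, so [C5H5NH+] = 0.01170/0.1030 = 0.1135 M.
Ka(C5H5NH+) = Kw/Kb = 1.0e-14 / 1.7 x 10^-9 = 5.88e-6.
[H^+] = sqrt(Ka x [C5H5NH+]) = sqrt(5.88e-6 x 0.1135) = 0.000817 M.
pH = -log(0.000817) = 3.09.

3.09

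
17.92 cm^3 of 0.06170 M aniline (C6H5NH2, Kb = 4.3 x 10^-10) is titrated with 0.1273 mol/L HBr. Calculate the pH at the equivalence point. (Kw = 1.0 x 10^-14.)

n(C6H5NH2) = 0.06170 x 0.01792 = 0.001106 mol; V(HBr) at equivalence = 0.001106/0.1273 = 0.008685 L.
At equivalence the base is fully converted to C6H5NH3+; total volume = 0.02661 L, so [C6H5NH3+] = 0.001106/0.02661 = 0.04156 M.
Ka(C6H5NH3+) = Kw/Kb = 1.0e-14 / 4.3 x 10^-10 = 2.33e-5.
[H^+] = sqrt(Ka x [C6H5NH3+]) = sqrt(2.33e-5 x 0.04156) = 0.000983 M.
pH = -log(0.000983) = 3.01.

3.01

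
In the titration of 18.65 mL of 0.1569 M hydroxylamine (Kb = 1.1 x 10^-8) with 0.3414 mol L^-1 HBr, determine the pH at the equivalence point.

3.50

n(NH2OH) = 0.1569 x 0.01865 = 0.002926 mol; V(HBr) at equivalence = 0.002926/0.3414 = 0.008571 L.
At equivalence the base is fully converted to NH3OH+; total volume = 0.02722 L, so [NH3OH+] = 0.002926/0.02722 = 0.1075 M.
Ka(NH3OH+) = Kw/Kb = 1.0e-14 / 1.1 x 10^-8 = 9.09e-7.
[H^+] = sqrt(Ka x [NH3OH+]) = sqrt(9.09e-7 x 0.1075) = 0.000313 M.
pH = -log(0.000313) = 3.50.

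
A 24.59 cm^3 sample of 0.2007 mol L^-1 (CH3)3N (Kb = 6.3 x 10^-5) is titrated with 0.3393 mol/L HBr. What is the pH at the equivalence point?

5.35

n((CH3)3N) = 0.2007 x 0.02459 = 0.004935 mol; V(HBr) at equivalence = 0.004935/0.3393 = 0.01455 L.
At equivalence the base is fully converted to (CH3)3NH+; total volume = 0.03914 L, so [(CH3)3NH+] = 0.004935/0.03914 = 0.1261 M.
Ka((CH3)3NH+) = Kw/Kb = 1.0e-14 / 6.3 x 10^-5 = 1.59e-10.
[H^+] = sqrt(Ka x [(CH3)3NH+]) = sqrt(1.59e-10 x 0.1261) = 4.47e-6 M.
pH = -log(4.47e-6) = 5.35.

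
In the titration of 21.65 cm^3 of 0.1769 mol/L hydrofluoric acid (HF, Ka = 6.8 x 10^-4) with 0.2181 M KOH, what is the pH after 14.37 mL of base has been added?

Initial n(HF) = 0.1769 x 0.02165 = 0.003830 mol.
n(KOH) added = 0.2181 x 0.01437 = 0.003134 mol, converting that many moles of HF to F-.
Remaining n(HF) = 0.0006958 mol; n(F-) = 0.003134 mol.
By Henderson-Hasselbalch, pH = pKa + log([A^-]/[HA]) = 3.17 + log(0.003134/0.0006958) = 3.17 + (+0.65) = 3.82.

3.82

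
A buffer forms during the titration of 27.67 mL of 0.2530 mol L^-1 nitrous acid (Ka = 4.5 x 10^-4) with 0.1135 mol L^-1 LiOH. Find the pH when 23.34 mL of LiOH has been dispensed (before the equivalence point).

3.13

Initial n(HNO2) = 0.2530 x 0.02767 = 0.007001 mol.
n(LiOH) added = 0.1135 x 0.02334 = 0.002649 mol, converting that many moles of HNO2 to NO2-.
Remaining n(HNO2) = 0.004351 mol; n(NO2-) = 0.002649 mol.
By Henderson-Hasselbalch, pH = pKa + log([A^-]/[HA]) = 3.35 + log(0.002649/0.004351) = 3.35 + (-0.22) = 3.13.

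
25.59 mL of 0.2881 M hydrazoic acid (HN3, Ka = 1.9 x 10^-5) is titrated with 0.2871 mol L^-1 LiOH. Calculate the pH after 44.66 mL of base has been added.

n(acid) = 0.2881 x 0.02559 = 0.007372 mol; n(LiOH) added = 0.2871 x 0.04466 = 0.01282 mol.
Base is in excess by 0.01282 - 0.007372 = 0.005449 mol in a total volume of 0.07025 L.
[OH^-] = 0.005449/0.07025 = 0.07757 M, so pOH = 1.11 and pH = 14.00 - 1.11 = 12.89.

12.89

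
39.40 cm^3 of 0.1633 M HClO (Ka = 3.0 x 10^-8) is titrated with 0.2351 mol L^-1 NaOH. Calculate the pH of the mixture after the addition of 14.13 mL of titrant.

Initial n(HClO) = 0.1633 x 0.03940 = 0.006434 mol.
n(NaOH) added = 0.2351 x 0.01413 = 0.003322 mol, converting that many moles of HClO to ClO-.
Remaining n(HClO) = 0.003112 mol; n(ClO-) = 0.003322 mol.
By Henderson-Hasselbalch, pH = pKa + log([A^-]/[HA]) = 7.52 + log(0.003322/0.003112) = 7.52 + (+0.03) = 7.55.

7.55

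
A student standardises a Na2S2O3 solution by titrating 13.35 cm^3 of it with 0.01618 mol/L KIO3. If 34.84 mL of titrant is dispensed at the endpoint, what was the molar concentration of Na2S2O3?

n(KIO3) = 0.01618 x 0.03484 = 0.0005637 mol.
From the balanced equation, 1 mol KIO3 reacts with 6 mol Na2S2O3, so n(Na2S2O3) = 0.0005637 x 6/1 = 0.003382 mol.
[Na2S2O3] = 0.003382 / 0.01335 L = 0.253 M.

0.253 M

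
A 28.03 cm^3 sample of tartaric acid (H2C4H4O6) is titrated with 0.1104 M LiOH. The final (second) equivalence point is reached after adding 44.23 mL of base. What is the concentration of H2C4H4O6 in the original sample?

n(LiOH) = 0.1104 x 0.04423 = 0.004883 mol.
At the final (second) equivalence point, 2 mol OH^- react per mol H2C4H4O6, so n(H2C4H4O6) = 0.004883 / 2 = 0.002441 mol.
[H2C4H4O6] = 0.002441 / 0.02803 L = 0.0871 M.

0.0871 M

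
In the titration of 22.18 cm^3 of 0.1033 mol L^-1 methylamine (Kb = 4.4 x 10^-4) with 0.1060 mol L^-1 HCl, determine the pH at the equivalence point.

n(CH3NH2) = 0.1033 x 0.02218 = 0.002291 mol; V(HCl) at equivalence = 0.002291/0.1060 = 0.02162 L.
At equivalence the base is fully converted to CH3NH3+; total volume = 0.04380 L, so [CH3NH3+] = 0.002291/0.04380 = 0.05232 M.
Ka(CH3NH3+) = Kw/Kb = 1.0e-14 / 4.4 x 10^-4 = 2.27e-11.
[H^+] = sqrt(Ka x [CH3NH3+]) = sqrt(2.27e-11 x 0.05232) = 1.09e-6 M.
pH = -log(1.09e-6) = 5.96.

5.96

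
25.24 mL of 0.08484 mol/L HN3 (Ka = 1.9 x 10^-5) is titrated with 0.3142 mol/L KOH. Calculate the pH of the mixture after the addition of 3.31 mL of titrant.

4.70

Initial n(HN3) = 0.08484 x 0.02524 = 0.002141 mol.
n(KOH) added = 0.3142 x 0.003310 = 0.001040 mol, converting that many moles of HN3 to N3-.
Remaining n(HN3) = 0.001101 mol; n(N3-) = 0.001040 mol.
By Henderson-Hasselbalch, pH = pKa + log([A^-]/[HA]) = 4.72 + log(0.001040/0.001101) = 4.72 + (-0.02) = 4.70.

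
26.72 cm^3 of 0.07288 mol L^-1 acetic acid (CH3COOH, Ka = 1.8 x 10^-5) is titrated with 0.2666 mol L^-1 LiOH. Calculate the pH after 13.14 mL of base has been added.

12.59

n(acid) = 0.07288 x 0.02672 = 0.001947 mol; n(LiOH) added = 0.2666 x 0.01314 = 0.003503 mol.
Base is in excess by 0.003503 - 0.001947 = 0.001556 mol in a total volume of 0.03986 L.
[OH^-] = 0.001556/0.03986 = 0.03903 M, so pOH = 1.41 and pH = 14.00 - 1.41 = 12.59.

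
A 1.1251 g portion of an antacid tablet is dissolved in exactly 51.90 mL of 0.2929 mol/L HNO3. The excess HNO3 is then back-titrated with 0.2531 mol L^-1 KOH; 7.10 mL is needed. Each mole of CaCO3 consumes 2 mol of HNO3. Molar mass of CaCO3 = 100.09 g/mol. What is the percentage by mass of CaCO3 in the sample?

59.6%

Total n(HNO3) added = 0.2929 x 0.05190 = 0.01520 mol.
n(KOH) used = 0.2531 x 0.007100 = 0.001797 mol, which equals the excess n(HNO3).
So n(HNO3) consumed by the sample = 0.01520 - 0.001797 = 0.01340 mol.
n(CaCO3) = 0.01340 / 2 = 0.006702 mol.
mass CaCO3 = 0.006702 x 100.09 = 0.6708 g, so %CaCO3 = 0.6708/1.1251 x 100 = 59.6%.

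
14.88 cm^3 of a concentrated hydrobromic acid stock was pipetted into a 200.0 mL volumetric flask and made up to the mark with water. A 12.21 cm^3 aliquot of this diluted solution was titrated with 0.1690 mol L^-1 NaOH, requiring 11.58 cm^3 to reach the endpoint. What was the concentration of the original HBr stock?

n(NaOH) = 0.1690 x 0.01158 = 0.001957 mol.
n(HBr) in the aliquot = 0.001957 mol.
[diluted HBr] = 0.001957 / 0.01221 = 0.1603 M.
Dilution factor = 200.0/14.88 = 13.44, so [stock] = 0.1603 x 13.44 = 2.15 M.

2.15 M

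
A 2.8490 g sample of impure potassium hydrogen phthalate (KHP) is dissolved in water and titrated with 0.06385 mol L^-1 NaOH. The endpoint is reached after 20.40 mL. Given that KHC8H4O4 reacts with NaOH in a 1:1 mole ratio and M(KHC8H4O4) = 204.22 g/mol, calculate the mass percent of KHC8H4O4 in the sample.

n(NaOH) = 0.06385 x 0.02040 = 0.001303 mol.
n(KHC8H4O4) = 0.001303 / 1 = 0.001303 mol.
mass of KHC8H4O4 = 0.001303 x 204.22 = 0.2660 g.
% purity = 0.2660 / 2.8490 x 100 = 9.34%.

9.34%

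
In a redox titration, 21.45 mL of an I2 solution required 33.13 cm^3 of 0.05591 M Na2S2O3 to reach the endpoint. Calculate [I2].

n(Na2S2O3) = 0.05591 x 0.03313 = 0.001852 mol.
From the balanced equation, 2 mol Na2S2O3 reacts with 1 mol I2, so n(I2) = 0.001852 x 1/2 = 0.0009261 mol.
[I2] = 0.0009261 / 0.02145 L = 0.0432 M.

0.0432 M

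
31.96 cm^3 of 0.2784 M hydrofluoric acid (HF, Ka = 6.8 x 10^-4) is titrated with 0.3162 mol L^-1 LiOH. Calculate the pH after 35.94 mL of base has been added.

n(acid) = 0.2784 x 0.03196 = 0.008898 mol; n(LiOH) added = 0.3162 x 0.03594 = 0.01136 mol.
Base is in excess by 0.01136 - 0.008898 = 0.002467 mol in a total volume of 0.06790 L.
[OH^-] = 0.002467/0.06790 = 0.03633 M, so pOH = 1.44 and pH = 14.00 - 1.44 = 12.56.

12.56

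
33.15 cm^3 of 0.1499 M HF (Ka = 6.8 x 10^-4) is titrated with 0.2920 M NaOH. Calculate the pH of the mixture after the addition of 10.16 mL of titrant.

Initial n(HF) = 0.1499 x 0.03315 = 0.004969 mol.
n(NaOH) added = 0.2920 x 0.01016 = 0.002967 mol, converting that many moles of HF to F-.
Remaining n(HF) = 0.002002 mol; n(F-) = 0.002967 mol.
By Henderson-Hasselbalch, pH = pKa + log([A^-]/[HA]) = 3.17 + log(0.002967/0.002002) = 3.17 + (+0.17) = 3.34.

3.34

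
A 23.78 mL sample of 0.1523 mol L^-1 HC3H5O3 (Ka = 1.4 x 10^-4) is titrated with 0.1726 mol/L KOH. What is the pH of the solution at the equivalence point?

n(HC3H5O3) = 0.1523 x 0.02378 = 0.003622 mol; V(KOH) at equivalence = 0.003622/0.1726 = 0.02098 L.
At equivalence all the acid is converted to C3H5O3-; total volume = 0.02378 + 0.02098 = 0.04476 L, so [C3H5O3-] = 0.003622/0.04476 = 0.08091 M.
Kb = Kw/Ka = 1.0e-14 / 1.4 x 10^-4 = 7.14e-11.
[OH^-] = sqrt(Kb x [C3H5O3-]) = sqrt(7.14e-11 x 0.08091) = 2.40e-6 M.
pOH = 5.62, so pH = 14.00 - 5.62 = 8.38.

8.38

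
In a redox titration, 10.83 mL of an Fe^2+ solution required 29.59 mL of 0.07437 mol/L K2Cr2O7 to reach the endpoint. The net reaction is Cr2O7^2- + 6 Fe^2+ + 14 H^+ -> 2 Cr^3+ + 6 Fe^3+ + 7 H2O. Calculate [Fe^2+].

n(K2Cr2O7) = 0.07437 x 0.02959 = 0.002201 mol.
From the balanced equation, 1 mol K2Cr2O7 reacts with 6 mol Fe^2+, so n(Fe^2+) = 0.002201 x 6/1 = 0.01320 mol.
[Fe^2+] = 0.01320 / 0.01083 L = 1.22 M.

1.22 M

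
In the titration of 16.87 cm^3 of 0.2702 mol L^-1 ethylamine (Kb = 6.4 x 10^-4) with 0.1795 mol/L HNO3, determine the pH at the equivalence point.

n(C2H5NH2) = 0.2702 x 0.01687 = 0.004558 mol; V(HNO3) at equivalence = 0.004558/0.1795 = 0.02539 L.
At equivalence the base is fully converted to C2H5NH3+; total volume = 0.04226 L, so [C2H5NH3+] = 0.004558/0.04226 = 0.1079 M.
Ka(C2H5NH3+) = Kw/Kb = 1.0e-14 / 6.4 x 10^-4 = 1.56e-11.
[H^+] = sqrt(Ka x [C2H5NH3+]) = sqrt(1.56e-11 x 0.1079) = 1.30e-6 M.
pH = -log(1.30e-6) = 5.89.

5.89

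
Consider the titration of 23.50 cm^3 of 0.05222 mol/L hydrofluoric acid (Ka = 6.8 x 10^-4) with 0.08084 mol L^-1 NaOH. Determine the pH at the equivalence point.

7.83

n(HF) = 0.05222 x 0.02350 = 0.001227 mol; V(NaOH) at equivalence = 0.001227/0.08084 = 0.01518 L.
At equivalence all the acid is converted to F-; total volume = 0.02350 + 0.01518 = 0.03868 L, so [F-] = 0.001227/0.03868 = 0.03173 M.
Kb = Kw/Ka = 1.0e-14 / 6.8 x 10^-4 = 1.47e-11.
[OH^-] = sqrt(Kb x [F-]) = sqrt(1.47e-11 x 0.03173) = 6.83e-7 M.
pOH = 6.17, so pH = 14.00 - 6.17 = 7.83.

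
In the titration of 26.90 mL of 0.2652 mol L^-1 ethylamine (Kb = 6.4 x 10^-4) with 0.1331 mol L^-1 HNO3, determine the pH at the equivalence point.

n(C2H5NH2) = 0.2652 x 0.02690 = 0.007134 mol; V(HNO3) at equivalence = 0.007134/0.1331 = 0.05360 L.
At equivalence the base is fully converted to C2H5NH3+; total volume = 0.08050 L, so [C2H5NH3+] = 0.007134/0.08050 = 0.08862 M.
Ka(C2H5NH3+) = Kw/Kb = 1.0e-14 / 6.4 x 10^-4 = 1.56e-11.
[H^+] = sqrt(Ka x [C2H5NH3+]) = sqrt(1.56e-11 x 0.08862) = 1.18e-6 M.
pH = -log(1.18e-6) = 5.93.

5.93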